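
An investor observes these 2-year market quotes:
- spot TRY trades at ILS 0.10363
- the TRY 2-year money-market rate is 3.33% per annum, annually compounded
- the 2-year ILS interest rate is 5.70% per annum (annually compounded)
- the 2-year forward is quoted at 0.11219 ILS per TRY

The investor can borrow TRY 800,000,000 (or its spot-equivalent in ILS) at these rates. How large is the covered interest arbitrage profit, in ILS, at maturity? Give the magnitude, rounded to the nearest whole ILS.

ILS 3,204,597

T = 2 years.
Keep in TRY, deliver into the forward: 800,000,000·1.06770889·0.11219 = ILS 95,829,008.30.
Swap to ILS now, deposit: 800,000,000·0.10363·1.117249 = ILS 92,624,411.10.
The quoted forward overvalues TRY, so borrow ILS, buy TRY at spot, deposit the TRY at 3.33%, and sell the proceeds forward at 0.11219.
Profit = 95,829,008.30 − 92,624,411.10 = ILS 3,204,597.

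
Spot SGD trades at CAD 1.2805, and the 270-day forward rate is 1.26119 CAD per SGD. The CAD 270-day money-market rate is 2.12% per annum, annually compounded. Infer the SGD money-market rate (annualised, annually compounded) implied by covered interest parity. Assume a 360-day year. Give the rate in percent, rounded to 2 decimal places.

T = 270/360 years.
CIP gives F = S · g_CAD/g_SGD, so g_CAD/g_SGD = 1.26119/1.2805 = 0.9849200.
CAD growth factor: (1 + 0.0212)^(270/360) = 1.0158582.
So the SGD growth factor = 1.0314119.
Annualise: 1.0314119^(360/270) − 1 = 0.042100 = 4.21%.

4.21%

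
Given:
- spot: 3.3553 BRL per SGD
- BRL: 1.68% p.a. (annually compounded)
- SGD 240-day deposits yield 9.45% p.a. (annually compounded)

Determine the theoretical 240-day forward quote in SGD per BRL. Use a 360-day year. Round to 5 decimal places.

0.31303

T = 240/360 years.
BRL accumulates by (1 + 0.0168)^(240/360) = 1.0111689.
SGD accumulates by (1 + 0.0945)^(240/360) = 1.0620473.
CIP: F = S · (grow BRL)/(grow SGD) = 3.3553 × 1.0111689/1.0620473 = 3.194561 BRL per SGD.
Invert for SGD per BRL: 1 / 3.194561 = 0.31303.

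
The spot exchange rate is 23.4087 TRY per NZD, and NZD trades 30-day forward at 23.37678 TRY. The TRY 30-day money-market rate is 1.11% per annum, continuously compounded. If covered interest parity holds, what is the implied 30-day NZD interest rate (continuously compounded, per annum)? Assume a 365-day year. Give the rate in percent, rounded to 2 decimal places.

T = 30/365 years.
F/S = 23.37678/23.4087 = 0.9986364 = (growth of TRY) / (growth of NZD).
TRY growth factor: e^(0.0111×30/365) = 1.0009127.
Hence g_NZD = 1.0022794.
Take logs: ln 1.0022794 / (30/365) = 0.027701, so 2.77%.

2.77%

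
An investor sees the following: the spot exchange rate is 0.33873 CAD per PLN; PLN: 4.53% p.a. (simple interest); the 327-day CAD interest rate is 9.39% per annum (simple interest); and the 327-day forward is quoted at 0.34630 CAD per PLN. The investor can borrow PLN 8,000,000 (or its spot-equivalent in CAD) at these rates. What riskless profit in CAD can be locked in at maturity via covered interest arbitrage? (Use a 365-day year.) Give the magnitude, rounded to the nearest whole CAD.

T = 327/365 years.
Route A — deposit PLN, sell forward: 8,000,000 × 1.040583836 × 0.34630 = CAD 2,882,833.46.
Route B — convert at spot, deposit CAD: 8,000,000 × 0.33873 × 1.08412411 = CAD 2,937,802.88.
The quoted forward undervalues PLN, so borrow PLN, convert to CAD at spot, deposit the CAD at 9.39%, and buy PLN forward at 0.34630 to cover the loan.
The gap between the two covered legs is CAD 54,969.

CAD 54,969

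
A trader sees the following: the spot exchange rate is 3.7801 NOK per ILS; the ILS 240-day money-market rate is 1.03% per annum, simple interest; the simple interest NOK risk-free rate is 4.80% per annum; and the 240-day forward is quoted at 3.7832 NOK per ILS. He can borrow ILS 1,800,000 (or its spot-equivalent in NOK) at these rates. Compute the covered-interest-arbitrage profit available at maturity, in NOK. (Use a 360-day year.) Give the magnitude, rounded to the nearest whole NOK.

T = 240/360 years.
Invest the ILS and cover forward: 1,800,000 × 1.006866667 × 3.7832 = NOK 6,856,520.35.
Convert at spot and invest in NOK: 1,800,000 × 3.7801 × 1.032000 = NOK 7,021,913.76.
The quoted forward undervalues ILS, so borrow ILS, convert to NOK at spot, deposit the NOK at 4.80%, and buy ILS forward at 3.7832 to cover the loan.
Profit = 7,021,913.76 − 6,856,520.35 = NOK 165,393.

NOK 165,393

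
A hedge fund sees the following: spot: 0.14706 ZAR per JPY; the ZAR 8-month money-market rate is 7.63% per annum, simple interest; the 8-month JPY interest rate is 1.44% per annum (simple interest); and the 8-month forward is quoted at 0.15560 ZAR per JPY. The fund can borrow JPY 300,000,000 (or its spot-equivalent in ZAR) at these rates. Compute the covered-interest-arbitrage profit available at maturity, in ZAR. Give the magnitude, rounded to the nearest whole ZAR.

ZAR 765,992

T = 8/12 years.
Keep in JPY, deliver into the forward: 300,000,000·1.009600·0.15560 = ZAR 47,128,128.00.
Swap to ZAR now, deposit: 300,000,000·0.14706·1.0508666667 = ZAR 46,362,135.60.
The quoted forward overvalues JPY, so borrow ZAR, buy JPY at spot, deposit the JPY at 1.44%, and sell the proceeds forward at 0.15560.
The gap between the two covered legs is ZAR 765,992.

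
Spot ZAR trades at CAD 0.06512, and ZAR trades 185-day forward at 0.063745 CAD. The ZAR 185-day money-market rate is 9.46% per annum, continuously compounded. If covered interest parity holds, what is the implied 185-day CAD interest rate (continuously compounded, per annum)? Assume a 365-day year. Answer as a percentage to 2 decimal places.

T = 185/365 years.
CIP gives F = S · g_CAD/g_ZAR, so g_CAD/g_ZAR = 0.063745/0.06512 = 0.9788851.
The ZAR side grows by e^(0.0946×185/365) = 1.049116.
So the CAD growth factor = 1.026964.
r = ln(1.026964)/(185/365) = 0.052495 → 5.25%.

5.25%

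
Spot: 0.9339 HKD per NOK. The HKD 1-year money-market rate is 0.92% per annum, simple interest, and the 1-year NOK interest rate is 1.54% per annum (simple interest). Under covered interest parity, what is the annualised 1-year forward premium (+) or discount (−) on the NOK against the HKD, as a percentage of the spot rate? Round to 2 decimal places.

T = 1 year.
No-arbitrage forward: 0.9339 × 1.009200 / 1.015400 = 0.9281976 HKD/NOK.
(F − S)/S ÷ T = (0.9281976 − 0.9339)/0.9339/1 = -0.006106 → -0.61%.

-0.61%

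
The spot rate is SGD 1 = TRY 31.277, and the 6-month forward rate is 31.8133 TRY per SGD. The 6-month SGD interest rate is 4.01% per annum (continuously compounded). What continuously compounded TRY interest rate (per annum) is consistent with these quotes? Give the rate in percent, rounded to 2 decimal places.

T = 6/12 years.
By CIP, F/S equals the TRY-to-SGD growth ratio: 31.8133/31.277 = 1.0171468.
The SGD side grows by e^(0.0401×6/12) = 1.0202524.
So the TRY growth factor = 1.0377465.
r = ln(1.0377465)/(6/12) = 0.074103 → 7.41%.

7.41%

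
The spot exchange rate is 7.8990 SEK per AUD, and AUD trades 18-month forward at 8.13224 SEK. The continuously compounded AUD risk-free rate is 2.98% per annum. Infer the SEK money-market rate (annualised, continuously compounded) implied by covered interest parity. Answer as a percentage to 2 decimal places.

T = 18/12 years.
F/S = 8.13224/7.899 = 1.0295278 = (growth of SEK) / (growth of AUD).
The AUD side grows by e^(0.0298×18/12) = 1.0457141.
So the SEK growth factor = 1.0765917.
r = ln(1.0765917)/(18/12) = 0.049200 → 4.92%.

4.92%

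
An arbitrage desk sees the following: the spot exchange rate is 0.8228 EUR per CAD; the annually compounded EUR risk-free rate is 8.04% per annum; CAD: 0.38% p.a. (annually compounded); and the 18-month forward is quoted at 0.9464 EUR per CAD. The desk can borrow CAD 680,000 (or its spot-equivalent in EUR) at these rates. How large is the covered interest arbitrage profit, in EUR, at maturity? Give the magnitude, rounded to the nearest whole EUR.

T = 18/12 years.
Keep in CAD, deliver into the forward: 680,000·1.00570541·0.9464 = EUR 647,223.73.
Swap to EUR now, deposit: 680,000·0.8228·1.12299252 = EUR 628,318.81.
The quoted forward overvalues CAD, so borrow EUR, buy CAD at spot, deposit the CAD at 0.38%, and sell the proceeds forward at 0.9464.
Arbitrage profit = |647,223.73 − 628,318.81| = EUR 18,905.

EUR 18,905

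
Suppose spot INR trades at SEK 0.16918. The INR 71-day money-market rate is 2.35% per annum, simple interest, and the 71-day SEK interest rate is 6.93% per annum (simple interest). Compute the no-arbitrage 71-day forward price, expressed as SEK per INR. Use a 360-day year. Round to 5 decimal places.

0.17070

T = 71/360 years.
SEK growth factor: 1 + 0.0693×71/360 = 1.0136675.
Growth of 1 INR over T: 1 + 0.0235×71/360 = 1.0046347.
CIP: F = S · (grow SEK)/(grow INR) = 0.16918 × 1.0136675/1.0046347 = 0.1707011 SEK per INR.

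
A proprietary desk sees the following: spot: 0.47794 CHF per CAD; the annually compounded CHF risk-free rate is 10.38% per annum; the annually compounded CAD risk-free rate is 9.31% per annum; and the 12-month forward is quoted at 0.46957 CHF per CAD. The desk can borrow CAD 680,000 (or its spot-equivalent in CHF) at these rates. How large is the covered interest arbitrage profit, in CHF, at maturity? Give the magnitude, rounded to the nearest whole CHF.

T = 1 year.
Route A — deposit CAD, sell forward: 680,000 × 1.093100 × 0.46957 = CHF 349,035.14.
Route B — convert at spot, deposit CHF: 680,000 × 0.47794 × 1.103800 = CHF 358,734.12.
The quoted forward undervalues CAD, so borrow CAD, convert to CHF at spot, deposit the CHF at 10.38%, and buy CAD forward at 0.46957 to cover the loan.
Profit = 358,734.12 − 349,035.14 = CHF 9,699.

CHF 9,699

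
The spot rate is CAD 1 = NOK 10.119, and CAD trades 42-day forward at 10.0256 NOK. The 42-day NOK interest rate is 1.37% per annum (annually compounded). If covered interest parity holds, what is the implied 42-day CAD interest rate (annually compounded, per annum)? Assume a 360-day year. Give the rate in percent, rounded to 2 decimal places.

9.76%

T = 42/360 years.
By CIP, F/S equals the NOK-to-CAD growth ratio: 10.0256/10.119 = 0.9907698.
NOK growth factor: (1 + 0.0137)^(42/360) = 1.0015887.
Hence g_CAD = 1.0109197.
r = 1.0109197^(360/42) − 1 = 0.097561 → 9.76%.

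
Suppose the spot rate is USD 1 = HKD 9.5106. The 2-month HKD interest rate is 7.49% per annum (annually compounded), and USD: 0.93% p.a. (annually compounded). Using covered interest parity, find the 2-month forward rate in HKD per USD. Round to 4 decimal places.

T = 2/12 years.
Growth of 1 HKD over T: (1 + 0.0749)^(2/12) = 1.0121107.
USD accumulates by (1 + 0.0093)^(2/12) = 1.001544.
So F = 9.5106 × 1.0121107 / 1.001544 = 9.610941 (HKD/USD).

9.6109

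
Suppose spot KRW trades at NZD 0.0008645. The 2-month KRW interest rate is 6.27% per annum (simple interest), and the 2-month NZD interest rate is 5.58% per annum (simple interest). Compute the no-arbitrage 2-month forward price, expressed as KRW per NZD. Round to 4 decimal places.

1158.0560

T = 2/12 years.
Growth of 1 NZD over T: 1 + 0.0558×2/12 = 1.009300.
Growth of 1 KRW over T: 1 + 0.0627×2/12 = 1.010450.
Forward (NZD per KRW) = 0.0008645 × 1.009300 / 1.010450 = 0.0008635161067.
Invert for KRW per NZD: 1 / 0.0008635161067 = 1158.0560.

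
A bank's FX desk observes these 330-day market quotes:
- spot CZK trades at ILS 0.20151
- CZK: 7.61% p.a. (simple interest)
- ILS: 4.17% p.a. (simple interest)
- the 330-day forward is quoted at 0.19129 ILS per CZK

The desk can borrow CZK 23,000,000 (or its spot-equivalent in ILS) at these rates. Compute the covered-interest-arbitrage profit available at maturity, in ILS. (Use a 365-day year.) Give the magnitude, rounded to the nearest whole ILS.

T = 330/365 years.
Keep in CZK, deliver into the forward: 23,000,000·1.06880274·0.19129 = ILS 4,702,379.35.
Swap to ILS now, deposit: 23,000,000·0.20151·1.03770137 = ILS 4,809,465.67.
The quoted forward undervalues CZK, so borrow CZK, convert to ILS at spot, deposit the ILS at 4.17%, and buy CZK forward at 0.19129 to cover the loan.
The gap between the two covered legs is ILS 107,086.

ILS 107,086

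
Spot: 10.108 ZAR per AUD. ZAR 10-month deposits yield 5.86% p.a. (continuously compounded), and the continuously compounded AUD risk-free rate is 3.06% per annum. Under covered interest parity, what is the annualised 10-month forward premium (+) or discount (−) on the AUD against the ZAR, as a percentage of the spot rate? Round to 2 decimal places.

+2.83%

T = 10/12 years.
CIP forward (ZAR per AUD) = 10.108 × 1.0500453/1.0258279 = 10.346626.
Annualised premium = (F − S)/S × (1/T) = (10.346626 − 10.108)/10.108 ÷ (10/12) = 2.83%.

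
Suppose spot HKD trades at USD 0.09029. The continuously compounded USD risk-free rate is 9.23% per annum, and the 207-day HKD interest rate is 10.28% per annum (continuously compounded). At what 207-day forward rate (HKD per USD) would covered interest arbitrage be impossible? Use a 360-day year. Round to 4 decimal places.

11.1425

T = 207/360 years.
USD accumulates by e^(0.0923×207/360) = 1.05450609.
HKD growth factor: e^(0.1028×207/360) = 1.06089193.
CIP: F = S · (grow USD)/(grow HKD) = 0.09029 × 1.05450609/1.06089193 = 0.089746516 USD per HKD.
Invert for HKD per USD: 1 / 0.089746516 = 11.1425.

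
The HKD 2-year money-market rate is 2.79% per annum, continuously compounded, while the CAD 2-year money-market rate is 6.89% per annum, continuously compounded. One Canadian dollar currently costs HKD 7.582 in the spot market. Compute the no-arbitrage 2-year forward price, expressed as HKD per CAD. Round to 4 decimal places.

6.9851

T = 2 years.
Growth of 1 HKD over T: e^(0.0279×2) = 1.0573862.
CAD accumulates by e^(0.0689×2) = 1.147746.
CIP: F = S · (grow HKD)/(grow CAD) = 7.582 × 1.0573862/1.147746 = 6.985084 HKD per CAD.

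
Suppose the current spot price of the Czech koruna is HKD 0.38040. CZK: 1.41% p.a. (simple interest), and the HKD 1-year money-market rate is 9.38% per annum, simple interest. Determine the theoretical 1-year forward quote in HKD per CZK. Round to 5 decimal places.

0.41030

T = 1 year.
HKD growth factor: 1 + 0.0938×1 = 1.093800.
CZK growth factor: 1 + 0.0141×1 = 1.014100.
Forward (HKD per CZK) = 0.3804 × 1.093800 / 1.014100 = 0.4102963.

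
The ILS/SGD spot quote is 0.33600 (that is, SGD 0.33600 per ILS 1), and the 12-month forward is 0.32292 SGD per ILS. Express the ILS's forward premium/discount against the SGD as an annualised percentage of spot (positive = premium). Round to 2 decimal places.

-3.89%

T = 1 year.
ILS trades forward at -3.89286% vs spot over the period.
×(1/T) gives -3.89% p.a.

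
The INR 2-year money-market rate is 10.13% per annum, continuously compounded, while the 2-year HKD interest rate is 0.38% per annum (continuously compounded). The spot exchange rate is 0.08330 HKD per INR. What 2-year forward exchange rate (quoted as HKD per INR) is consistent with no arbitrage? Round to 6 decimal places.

T = 2 years.
HKD accumulates by e^(0.0038×2) = 1.007629.
INR growth factor: e^(0.1013×2) = 1.2245825.
Forward (HKD per INR) = 0.0833 × 1.007629 / 1.2245825 = 0.06854213.

0.068542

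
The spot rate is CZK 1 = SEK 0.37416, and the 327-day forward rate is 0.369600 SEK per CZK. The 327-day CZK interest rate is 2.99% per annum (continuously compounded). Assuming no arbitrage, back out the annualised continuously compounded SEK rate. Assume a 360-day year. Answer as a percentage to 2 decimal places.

1.64%

T = 327/360 years.
F/S = 0.3696/0.37416 = 0.9878127 = (growth of SEK) / (growth of CZK).
The CZK side grows by e^(0.0299×327/360) = 1.0275313.
That pins the SEK growth at 1.0150085.
Take logs: ln 1.0150085 / (327/360) = 0.016400, so 1.64%.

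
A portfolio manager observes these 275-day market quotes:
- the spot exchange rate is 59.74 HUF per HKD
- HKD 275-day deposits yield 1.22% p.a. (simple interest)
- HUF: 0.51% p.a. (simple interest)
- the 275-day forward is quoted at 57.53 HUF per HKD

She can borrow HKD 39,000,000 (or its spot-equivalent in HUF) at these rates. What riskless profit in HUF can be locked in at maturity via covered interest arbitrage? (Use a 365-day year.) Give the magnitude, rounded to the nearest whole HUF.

T = 275/365 years.
Invest the HKD and cover forward: 39,000,000 × 1.009191780822 × 57.53 = HUF 2,264,293,322.88.
Convert at spot and invest in HUF: 39,000,000 × 59.74 × 1.003842465753 = HUF 2,338,812,407.26.
The quoted forward undervalues HKD, so borrow HKD, convert to HUF at spot, deposit the HUF at 0.51%, and buy HKD forward at 57.53 to cover the loan.
Profit = 2,338,812,407.26 − 2,264,293,322.88 = HUF 74,519,084.

HUF 74,519,084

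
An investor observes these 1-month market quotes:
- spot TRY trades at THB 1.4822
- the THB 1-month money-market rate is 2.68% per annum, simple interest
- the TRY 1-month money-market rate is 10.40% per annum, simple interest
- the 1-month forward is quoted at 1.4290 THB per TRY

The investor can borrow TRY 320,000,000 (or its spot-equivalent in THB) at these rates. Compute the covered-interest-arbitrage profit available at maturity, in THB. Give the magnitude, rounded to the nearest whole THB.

THB 14,120,186

T = 1/12 years.
Keep in TRY, deliver into the forward: 320,000,000·1.00866666667·1.4290 = THB 461,243,093.33.
Swap to THB now, deposit: 320,000,000·1.4822·1.00223333333 = THB 475,363,278.93.
The quoted forward undervalues TRY, so borrow TRY, convert to THB at spot, deposit the THB at 2.68%, and buy TRY forward at 1.4290 to cover the loan.
Profit = 475,363,278.93 − 461,243,093.33 = THB 14,120,186.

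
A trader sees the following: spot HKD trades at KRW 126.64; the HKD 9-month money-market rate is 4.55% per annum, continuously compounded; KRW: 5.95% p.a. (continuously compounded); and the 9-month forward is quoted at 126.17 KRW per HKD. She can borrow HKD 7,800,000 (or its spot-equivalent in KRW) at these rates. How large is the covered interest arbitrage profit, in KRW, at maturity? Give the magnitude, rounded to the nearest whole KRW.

T = 9/12 years.
Invest the HKD and cover forward: 7,800,000 × 1.03471393789 × 126.17 = KRW 1,018,288,888.84.
Convert at spot and invest in KRW: 7,800,000 × 126.64 × 1.045635673 = KRW 1,032,870,552.70.
The quoted forward undervalues HKD, so borrow HKD, convert to KRW at spot, deposit the KRW at 5.95%, and buy HKD forward at 126.17 to cover the loan.
Profit = 1,032,870,552.70 − 1,018,288,888.84 = KRW 14,581,664.

KRW 14,581,664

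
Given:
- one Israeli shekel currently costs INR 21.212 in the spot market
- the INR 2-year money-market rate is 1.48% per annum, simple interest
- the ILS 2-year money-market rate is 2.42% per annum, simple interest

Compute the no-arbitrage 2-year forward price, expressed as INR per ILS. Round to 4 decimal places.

T = 2 years.
Growth of 1 INR over T: 1 + 0.0148×2 = 1.029600.
ILS accumulates by 1 + 0.0242×2 = 1.048400.
Forward (INR per ILS) = 21.212 × 1.029600 / 1.048400 = 20.831625.

20.8316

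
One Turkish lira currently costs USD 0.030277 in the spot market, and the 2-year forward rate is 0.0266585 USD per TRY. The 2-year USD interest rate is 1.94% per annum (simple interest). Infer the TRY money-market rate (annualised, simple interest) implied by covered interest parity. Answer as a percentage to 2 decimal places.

T = 2 years.
CIP gives F = S · g_USD/g_TRY, so g_USD/g_TRY = 0.0266585/0.030277 = 0.8804868.
The USD side grows by 1 + 0.0194×2 = 1.038800.
That pins the TRY growth at 1.1798019.
(1.1798019 − 1)/T = 0.089901, i.e. 8.99%.

8.99%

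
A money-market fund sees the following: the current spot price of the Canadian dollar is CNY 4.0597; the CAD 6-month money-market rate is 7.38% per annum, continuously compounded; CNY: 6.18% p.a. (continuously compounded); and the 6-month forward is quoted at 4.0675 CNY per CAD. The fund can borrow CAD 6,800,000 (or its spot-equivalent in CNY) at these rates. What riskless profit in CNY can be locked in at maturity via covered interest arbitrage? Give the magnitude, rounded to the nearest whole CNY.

T = 6/12 years.
Invest the CAD and cover forward: 6,800,000 × 1.0375892567 × 4.0675 = CNY 28,698,681.25.
Convert at spot and invest in CNY: 6,800,000 × 4.0597 × 1.0313823605 = CNY 28,472,300.19.
The quoted forward overvalues CAD, so borrow CNY, buy CAD at spot, deposit the CAD at 7.38%, and sell the proceeds forward at 4.0675.
The gap between the two covered legs is CNY 226,381.

CNY 226,381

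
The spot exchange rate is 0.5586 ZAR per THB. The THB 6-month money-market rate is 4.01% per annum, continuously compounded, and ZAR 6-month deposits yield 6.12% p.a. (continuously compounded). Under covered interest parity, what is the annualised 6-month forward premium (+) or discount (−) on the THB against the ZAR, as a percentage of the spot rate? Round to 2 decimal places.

T = 6/12 years.
F = S · g_ZAR/g_THB = 0.5586 × 1.031073/1.0202524 = 0.5645244.
Annualised premium = (F − S)/S × (1/T) = (0.5645244 − 0.5586)/0.5586 ÷ (6/12) = 2.12%.

+2.12%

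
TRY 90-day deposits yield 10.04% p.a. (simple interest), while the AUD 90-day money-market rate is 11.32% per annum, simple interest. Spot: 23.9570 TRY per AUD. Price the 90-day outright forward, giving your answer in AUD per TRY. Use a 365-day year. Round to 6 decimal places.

T = 90/365 years.
TRY growth factor: 1 + 0.1004×90/365 = 1.0247562.
Growth of 1 AUD over T: 1 + 0.1132×90/365 = 1.0279123.
CIP: F = S · (grow TRY)/(grow AUD) = 23.957 × 1.0247562/1.0279123 = 23.88344 TRY per AUD.
Quoted the other way: 1/23.88344 = 0.041870 AUD per TRY.

0.041870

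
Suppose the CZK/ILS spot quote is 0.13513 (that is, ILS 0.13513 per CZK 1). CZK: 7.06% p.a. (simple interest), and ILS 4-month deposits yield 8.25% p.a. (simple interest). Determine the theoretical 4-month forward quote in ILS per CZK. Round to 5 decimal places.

T = 4/12 years.
Growth of 1 ILS over T: 1 + 0.0825×4/12 = 1.027500.
Growth of 1 CZK over T: 1 + 0.0706×4/12 = 1.0235333.
So F = 0.13513 × 1.027500 / 1.0235333 = 0.1356537 (ILS/CZK).

0.13565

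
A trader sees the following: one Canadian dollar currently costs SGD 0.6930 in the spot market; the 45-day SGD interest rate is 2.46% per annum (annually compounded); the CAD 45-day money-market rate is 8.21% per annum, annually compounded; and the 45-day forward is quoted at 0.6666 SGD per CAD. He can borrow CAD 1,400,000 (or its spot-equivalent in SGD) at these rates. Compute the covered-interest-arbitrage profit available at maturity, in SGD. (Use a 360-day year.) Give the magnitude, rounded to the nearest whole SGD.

T = 45/360 years.
Keep in CAD, deliver into the forward: 1,400,000·1.00991175·0.6666 = SGD 942,490.04.
Swap to SGD now, deposit: 1,400,000·0.6930·1.00304241 = SGD 973,151.75.
The quoted forward undervalues CAD, so borrow CAD, convert to SGD at spot, deposit the SGD at 2.46%, and buy CAD forward at 0.6666 to cover the loan.
Arbitrage profit = |942,490.04 − 973,151.75| = SGD 30,662.

SGD 30,662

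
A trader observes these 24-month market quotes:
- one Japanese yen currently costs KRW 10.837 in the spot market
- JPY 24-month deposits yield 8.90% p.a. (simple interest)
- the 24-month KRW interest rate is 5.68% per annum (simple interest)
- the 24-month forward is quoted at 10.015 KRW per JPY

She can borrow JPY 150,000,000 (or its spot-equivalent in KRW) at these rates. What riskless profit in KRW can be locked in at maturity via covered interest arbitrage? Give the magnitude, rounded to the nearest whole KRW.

KRW 40,561,980

T = 2 years.
Route A — deposit JPY, sell forward: 150,000,000 × 1.178000 × 10.015 = KRW 1,769,650,500.00.
Route B — convert at spot, deposit KRW: 150,000,000 × 10.837 × 1.113600 = KRW 1,810,212,480.00.
The quoted forward undervalues JPY, so borrow JPY, convert to KRW at spot, deposit the KRW at 5.68%, and buy JPY forward at 10.015 to cover the loan.
Profit = 1,810,212,480.00 − 1,769,650,500.00 = KRW 40,561,980.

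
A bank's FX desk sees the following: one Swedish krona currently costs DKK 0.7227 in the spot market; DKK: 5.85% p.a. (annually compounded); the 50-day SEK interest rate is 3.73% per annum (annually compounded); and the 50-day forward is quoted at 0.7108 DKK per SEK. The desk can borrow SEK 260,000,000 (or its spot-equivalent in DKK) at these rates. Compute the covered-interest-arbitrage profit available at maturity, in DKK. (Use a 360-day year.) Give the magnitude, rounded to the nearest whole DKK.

DKK 3,641,211

T = 50/360 years.
Invest the SEK and cover forward: 260,000,000 × 1.00509923254 × 0.7108 = DKK 185,750,378.97.
Convert at spot and invest in DKK: 260,000,000 × 0.7227 × 1.00792748123 = DKK 189,391,589.58.
The quoted forward undervalues SEK, so borrow SEK, convert to DKK at spot, deposit the DKK at 5.85%, and buy SEK forward at 0.7108 to cover the loan.
Arbitrage profit = |185,750,378.97 − 189,391,589.58| = DKK 3,641,211.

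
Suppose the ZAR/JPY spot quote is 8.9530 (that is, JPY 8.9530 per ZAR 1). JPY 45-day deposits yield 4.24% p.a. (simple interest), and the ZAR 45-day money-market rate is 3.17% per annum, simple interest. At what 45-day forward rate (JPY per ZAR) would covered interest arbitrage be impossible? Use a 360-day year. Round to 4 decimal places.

T = 45/360 years.
JPY growth factor: 1 + 0.0424×45/360 = 1.005300.
Growth of 1 ZAR over T: 1 + 0.0317×45/360 = 1.0039625.
CIP: F = S · (grow JPY)/(grow ZAR) = 8.953 × 1.005300/1.0039625 = 8.964927 JPY per ZAR.

8.9649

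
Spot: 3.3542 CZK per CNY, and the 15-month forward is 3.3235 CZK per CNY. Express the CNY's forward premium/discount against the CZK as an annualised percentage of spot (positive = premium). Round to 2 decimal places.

T = 15/12 years.
(F − S)/S = (3.3235 − 3.3542)/3.3542 = -0.0091527.
×(1/T) gives -0.73% p.a.

-0.73%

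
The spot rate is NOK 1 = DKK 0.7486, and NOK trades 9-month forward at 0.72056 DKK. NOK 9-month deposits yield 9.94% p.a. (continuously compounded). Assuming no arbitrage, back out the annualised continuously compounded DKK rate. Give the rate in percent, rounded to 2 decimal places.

T = 9/12 years.
By CIP, F/S equals the DKK-to-NOK growth ratio: 0.72056/0.7486 = 0.9625434.
The NOK side grows by e^(0.0994×9/12) = 1.0773992.
That pins the DKK growth at 1.0370435.
Take logs: ln 1.0370435 / (9/12) = 0.048499, so 4.85%.

4.85%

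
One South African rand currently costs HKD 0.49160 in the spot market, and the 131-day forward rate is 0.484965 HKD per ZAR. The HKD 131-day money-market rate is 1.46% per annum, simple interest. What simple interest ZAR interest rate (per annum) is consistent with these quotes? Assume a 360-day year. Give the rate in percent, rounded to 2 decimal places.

T = 131/360 years.
By CIP, F/S equals the HKD-to-ZAR growth ratio: 0.484965/0.4916 = 0.9865033.
HKD growth factor: 1 + 0.0146×131/360 = 1.0053128.
Hence g_ZAR = 1.0190668.
r = (1.0190668 − 1)/(131/360) = 0.052397 → 5.24%.

5.24%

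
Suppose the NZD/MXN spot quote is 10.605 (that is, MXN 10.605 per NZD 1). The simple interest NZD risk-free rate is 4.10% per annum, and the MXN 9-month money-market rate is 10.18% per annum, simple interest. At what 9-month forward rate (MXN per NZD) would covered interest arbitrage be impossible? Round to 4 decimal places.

11.0742

T = 9/12 years.
MXN accumulates by 1 + 0.1018×9/12 = 1.076350.
NZD accumulates by 1 + 0.0410×9/12 = 1.030750.
Forward (MXN per NZD) = 10.605 × 1.076350 / 1.030750 = 11.074161.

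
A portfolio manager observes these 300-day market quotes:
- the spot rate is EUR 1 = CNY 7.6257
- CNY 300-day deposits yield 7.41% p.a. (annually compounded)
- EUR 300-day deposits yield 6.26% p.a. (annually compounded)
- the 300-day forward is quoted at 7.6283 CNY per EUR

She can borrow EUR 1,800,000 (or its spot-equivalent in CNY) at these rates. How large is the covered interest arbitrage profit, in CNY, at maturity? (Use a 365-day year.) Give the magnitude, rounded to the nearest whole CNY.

CNY 123,303

T = 300/365 years.
Route A — deposit EUR, sell forward: 1,800,000 × 1.0511720814 × 7.6283 = CNY 14,433,580.78.
Route B — convert at spot, deposit CNY: 1,800,000 × 7.6257 × 1.06051351 = CNY 14,556,884.17.
The quoted forward undervalues EUR, so borrow EUR, convert to CNY at spot, deposit the CNY at 7.41%, and buy EUR forward at 7.6283 to cover the loan.
Arbitrage profit = |14,433,580.78 − 14,556,884.17| = CNY 123,303.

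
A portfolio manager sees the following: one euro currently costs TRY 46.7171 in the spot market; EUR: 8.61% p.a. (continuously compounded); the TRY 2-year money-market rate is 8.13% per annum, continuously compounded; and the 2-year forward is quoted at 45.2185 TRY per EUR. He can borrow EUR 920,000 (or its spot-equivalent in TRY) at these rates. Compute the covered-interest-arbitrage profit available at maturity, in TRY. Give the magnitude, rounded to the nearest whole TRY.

TRY 1,149,998

T = 2 years.
Keep in EUR, deliver into the forward: 920,000·1.1879153925·45.2185 = TRY 49,418,492.00.
Swap to TRY now, deposit: 920,000·46.7171·1.1765659692 = TRY 50,568,490.04.
The quoted forward undervalues EUR, so borrow EUR, convert to TRY at spot, deposit the TRY at 8.13%, and buy EUR forward at 45.2185 to cover the loan.
The gap between the two covered legs is TRY 1,149,998.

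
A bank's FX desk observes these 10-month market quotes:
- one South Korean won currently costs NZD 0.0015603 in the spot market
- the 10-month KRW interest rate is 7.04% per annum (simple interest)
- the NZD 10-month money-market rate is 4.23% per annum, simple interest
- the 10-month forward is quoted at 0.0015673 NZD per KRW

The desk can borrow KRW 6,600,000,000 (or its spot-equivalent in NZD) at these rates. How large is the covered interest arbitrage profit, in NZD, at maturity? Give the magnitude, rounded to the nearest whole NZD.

NZD 290,055

T = 10/12 years.
Invest the KRW and cover forward: 6,600,000,000 × 1.0586666667 × 0.0015673 = NZD 10,951,038.56.
Convert at spot and invest in NZD: 6,600,000,000 × 0.0015603 × 1.035250 = NZD 10,660,983.80.
The quoted forward overvalues KRW, so borrow NZD, buy KRW at spot, deposit the KRW at 7.04%, and sell the proceeds forward at 0.0015673.
Arbitrage profit = |10,951,038.56 − 10,660,983.80| = NZD 290,055.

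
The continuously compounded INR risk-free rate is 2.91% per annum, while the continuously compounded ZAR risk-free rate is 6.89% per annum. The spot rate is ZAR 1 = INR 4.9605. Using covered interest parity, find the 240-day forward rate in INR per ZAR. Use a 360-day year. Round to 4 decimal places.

T = 240/360 years.
INR accumulates by e^(0.0291×240/360) = 1.0195894.
ZAR growth factor: e^(0.0689×240/360) = 1.0470046.
Forward (INR per ZAR) = 4.9605 × 1.0195894 / 1.0470046 = 4.830612.

4.8306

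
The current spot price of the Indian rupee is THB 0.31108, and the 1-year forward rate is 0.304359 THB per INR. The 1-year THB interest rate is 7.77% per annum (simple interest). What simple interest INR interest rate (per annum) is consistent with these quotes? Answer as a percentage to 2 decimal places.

T = 1 year.
By CIP, F/S equals the THB-to-INR growth ratio: 0.304359/0.31108 = 0.9783946.
THB growth factor: 1 + 0.0777×1 = 1.077700.
Hence g_INR = 1.1014983.
r = (1.1014983 − 1)/1 = 0.101498 → 10.15%.

10.15%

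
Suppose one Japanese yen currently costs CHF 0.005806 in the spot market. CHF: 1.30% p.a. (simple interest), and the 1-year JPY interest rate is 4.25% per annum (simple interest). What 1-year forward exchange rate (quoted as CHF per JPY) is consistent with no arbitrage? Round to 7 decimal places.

T = 1 year.
Growth of 1 CHF over T: 1 + 0.0130×1 = 1.013000.
JPY accumulates by 1 + 0.0425×1 = 1.042500.
Forward (CHF per JPY) = 0.005806 × 1.013000 / 1.042500 = 0.005641706.

0.0056417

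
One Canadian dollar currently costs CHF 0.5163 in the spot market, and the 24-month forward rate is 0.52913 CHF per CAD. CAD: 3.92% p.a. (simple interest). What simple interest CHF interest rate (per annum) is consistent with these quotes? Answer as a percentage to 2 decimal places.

5.26%

T = 2 years.
F/S = 0.52913/0.5163 = 1.0248499 = (growth of CHF) / (growth of CAD).
CAD growth factor: 1 + 0.0392×2 = 1.078400.
That pins the CHF growth at 1.1051981.
r = (1.1051981 − 1)/2 = 0.052599 → 5.26%.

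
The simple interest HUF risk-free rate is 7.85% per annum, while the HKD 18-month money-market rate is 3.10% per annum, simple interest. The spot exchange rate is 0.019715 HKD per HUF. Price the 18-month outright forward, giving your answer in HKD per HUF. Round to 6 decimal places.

0.018458

T = 18/12 years.
HKD growth factor: 1 + 0.0310×18/12 = 1.046500.
Growth of 1 HUF over T: 1 + 0.0785×18/12 = 1.117750.
CIP: F = S · (grow HKD)/(grow HUF) = 0.019715 × 1.046500/1.117750 = 0.01845828 HKD per HUF.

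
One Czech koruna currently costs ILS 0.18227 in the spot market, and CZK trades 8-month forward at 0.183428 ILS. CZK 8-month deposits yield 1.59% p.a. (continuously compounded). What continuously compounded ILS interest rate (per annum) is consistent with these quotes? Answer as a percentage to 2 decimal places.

T = 8/12 years.
By CIP, F/S equals the ILS-to-CZK growth ratio: 0.183428/0.18227 = 1.0063532.
CZK growth factor: e^(0.0159×8/12) = 1.0106564.
Hence g_ILS = 1.0170773.
r = ln(1.0170773)/(8/12) = 0.025400 → 2.54%.

2.54%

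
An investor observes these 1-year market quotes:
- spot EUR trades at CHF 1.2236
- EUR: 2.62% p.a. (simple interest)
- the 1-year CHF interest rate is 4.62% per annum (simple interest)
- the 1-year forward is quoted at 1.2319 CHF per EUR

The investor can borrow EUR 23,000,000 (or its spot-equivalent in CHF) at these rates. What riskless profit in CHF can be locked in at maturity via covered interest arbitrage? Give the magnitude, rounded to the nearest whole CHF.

T = 1 year.
Keep in EUR, deliver into the forward: 23,000,000·1.026200·1.2319 = CHF 29,076,042.94.
Swap to CHF now, deposit: 23,000,000·1.2236·1.046200 = CHF 29,442,997.36.
The quoted forward undervalues EUR, so borrow EUR, convert to CHF at spot, deposit the CHF at 4.62%, and buy EUR forward at 1.2319 to cover the loan.
The gap between the two covered legs is CHF 366,954.

CHF 366,954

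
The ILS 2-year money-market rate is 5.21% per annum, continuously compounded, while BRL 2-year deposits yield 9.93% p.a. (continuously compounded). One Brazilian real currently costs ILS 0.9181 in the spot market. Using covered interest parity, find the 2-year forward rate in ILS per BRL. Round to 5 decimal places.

T = 2 years.
ILS accumulates by e^(0.0521×2) = 1.1098224.
BRL growth factor: e^(0.0993×2) = 1.219694.
CIP: F = S · (grow ILS)/(grow BRL) = 0.9181 × 1.1098224/1.219694 = 0.8353964 ILS per BRL.

0.83540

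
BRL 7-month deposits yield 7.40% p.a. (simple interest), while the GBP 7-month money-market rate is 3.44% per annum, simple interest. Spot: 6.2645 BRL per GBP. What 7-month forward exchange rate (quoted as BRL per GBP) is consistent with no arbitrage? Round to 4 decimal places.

T = 7/12 years.
Growth of 1 BRL over T: 1 + 0.0740×7/12 = 1.0431667.
GBP accumulates by 1 + 0.0344×7/12 = 1.0200667.
So F = 6.2645 × 1.0431667 / 1.0200667 = 6.406363 (BRL/GBP).

6.4064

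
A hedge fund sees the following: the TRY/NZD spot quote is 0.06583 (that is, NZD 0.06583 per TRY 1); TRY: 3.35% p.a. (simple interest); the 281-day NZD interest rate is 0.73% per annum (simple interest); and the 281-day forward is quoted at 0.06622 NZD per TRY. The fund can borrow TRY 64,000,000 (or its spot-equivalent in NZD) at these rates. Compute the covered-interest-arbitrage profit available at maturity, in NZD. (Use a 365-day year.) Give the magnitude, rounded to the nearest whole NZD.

NZD 110,584

T = 281/365 years.
Invest the TRY and cover forward: 64,000,000 × 1.025790411 × 0.06622 = NZD 4,347,381.83.
Convert at spot and invest in NZD: 64,000,000 × 0.06583 × 1.005620 = NZD 4,236,797.73.
The quoted forward overvalues TRY, so borrow NZD, buy TRY at spot, deposit the TRY at 3.35%, and sell the proceeds forward at 0.06622.
Arbitrage profit = |4,347,381.83 − 4,236,797.73| = NZD 110,584.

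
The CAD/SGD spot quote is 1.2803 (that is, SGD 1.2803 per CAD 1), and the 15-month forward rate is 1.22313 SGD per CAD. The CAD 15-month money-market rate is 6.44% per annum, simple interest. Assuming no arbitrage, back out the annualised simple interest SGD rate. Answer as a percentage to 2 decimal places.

T = 15/12 years.
F/S = 1.22313/1.2803 = 0.9553464 = (growth of SGD) / (growth of CAD).
CAD growth factor: 1 + 0.0644×15/12 = 1.080500.
So the SGD growth factor = 1.0322518.
(1.0322518 − 1)/T = 0.025801, i.e. 2.58%.

2.58%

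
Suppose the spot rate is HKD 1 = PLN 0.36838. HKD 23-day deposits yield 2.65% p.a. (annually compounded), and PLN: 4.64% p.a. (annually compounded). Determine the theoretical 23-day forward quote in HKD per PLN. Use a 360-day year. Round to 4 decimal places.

T = 23/360 years.
PLN growth factor: (1 + 0.0464)^(23/360) = 1.0029019.
Growth of 1 HKD over T: (1 + 0.0265)^(23/360) = 1.0016724.
So F = 0.36838 × 1.0029019 / 1.0016724 = 0.3688322 (PLN/HKD).
Invert for HKD per PLN: 1 / 0.3688322 = 2.7113.

2.7113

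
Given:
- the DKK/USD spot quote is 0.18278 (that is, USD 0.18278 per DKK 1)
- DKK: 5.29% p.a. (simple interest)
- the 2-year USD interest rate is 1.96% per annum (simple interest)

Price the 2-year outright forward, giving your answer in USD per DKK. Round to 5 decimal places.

T = 2 years.
USD accumulates by 1 + 0.0196×2 = 1.039200.
DKK accumulates by 1 + 0.0529×2 = 1.105800.
CIP: F = S · (grow USD)/(grow DKK) = 0.18278 × 1.039200/1.105800 = 0.1717715 USD per DKK.

0.17177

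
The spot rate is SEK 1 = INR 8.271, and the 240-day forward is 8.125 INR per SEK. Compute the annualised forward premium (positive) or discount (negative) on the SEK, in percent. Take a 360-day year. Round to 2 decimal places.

T = 240/360 years.
SEK trades forward at -1.76520% vs spot over the period.
×(1/T) gives -2.65% p.a.

-2.65%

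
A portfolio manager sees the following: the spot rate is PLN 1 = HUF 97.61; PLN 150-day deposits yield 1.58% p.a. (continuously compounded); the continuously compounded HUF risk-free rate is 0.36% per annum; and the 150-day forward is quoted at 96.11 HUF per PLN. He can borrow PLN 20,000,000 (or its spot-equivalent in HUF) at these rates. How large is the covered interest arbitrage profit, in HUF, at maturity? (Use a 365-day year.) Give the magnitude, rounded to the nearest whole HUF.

HUF 20,368,581

T = 150/365 years.
Invest the PLN and cover forward: 20,000,000 × 1.006514276888 × 96.11 = HUF 1,934,721,743.03.
Convert at spot and invest in HUF: 20,000,000 × 97.61 × 1.001480546984 = HUF 1,955,090,323.82.
The quoted forward undervalues PLN, so borrow PLN, convert to HUF at spot, deposit the HUF at 0.36%, and buy PLN forward at 96.11 to cover the loan.
The gap between the two covered legs is HUF 20,368,581.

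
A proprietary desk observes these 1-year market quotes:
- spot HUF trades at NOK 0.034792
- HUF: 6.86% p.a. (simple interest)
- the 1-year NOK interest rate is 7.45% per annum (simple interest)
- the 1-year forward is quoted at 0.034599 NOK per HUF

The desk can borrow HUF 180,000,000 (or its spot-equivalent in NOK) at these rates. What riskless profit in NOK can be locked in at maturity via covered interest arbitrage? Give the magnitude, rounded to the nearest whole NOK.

T = 1 year.
Invest the HUF and cover forward: 180,000,000 × 1.068600 × 0.034599 = NOK 6,655,048.45.
Convert at spot and invest in NOK: 180,000,000 × 0.034792 × 1.074500 = NOK 6,729,120.72.
The quoted forward undervalues HUF, so borrow HUF, convert to NOK at spot, deposit the NOK at 7.45%, and buy HUF forward at 0.034599 to cover the loan.
Arbitrage profit = |6,655,048.45 − 6,729,120.72| = NOK 74,072.

NOK 74,072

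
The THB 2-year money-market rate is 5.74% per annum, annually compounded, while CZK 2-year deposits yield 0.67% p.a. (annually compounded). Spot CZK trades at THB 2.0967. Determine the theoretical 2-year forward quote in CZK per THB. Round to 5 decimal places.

0.43230

T = 2 years.
Growth of 1 THB over T: (1 + 0.0574)^2 = 1.1180948.
Growth of 1 CZK over T: (1 + 0.0067)^2 = 1.0134449.
So F = 2.0967 × 1.1180948 / 1.0134449 = 2.313209 (THB/CZK).
Quoted the other way: 1/2.313209 = 0.43230 CZK per THB.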